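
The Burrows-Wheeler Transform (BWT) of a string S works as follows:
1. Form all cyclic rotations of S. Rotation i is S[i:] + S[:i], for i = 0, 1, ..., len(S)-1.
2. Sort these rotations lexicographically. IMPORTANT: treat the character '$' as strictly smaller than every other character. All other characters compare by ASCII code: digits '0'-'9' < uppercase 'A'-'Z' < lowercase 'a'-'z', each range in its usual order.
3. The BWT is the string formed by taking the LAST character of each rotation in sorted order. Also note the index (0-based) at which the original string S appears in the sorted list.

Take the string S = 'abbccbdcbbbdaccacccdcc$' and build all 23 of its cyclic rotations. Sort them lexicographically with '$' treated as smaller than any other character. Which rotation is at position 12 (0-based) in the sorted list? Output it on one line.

All 23 rotations (rotation i = S[i:]+S[:i]):
  rot[0] = abbccbdcbbbdaccacccdcc$
  rot[1] = bbccbdcbbbdaccacccdcc$a
  rot[2] = bccbdcbbbdaccacccdcc$ab
  rot[3] = ccbdcbbbdaccacccdcc$abb
  rot[4] = cbdcbbbdaccacccdcc$abbc
  rot[5] = bdcbbbdaccacccdcc$abbcc
  rot[6] = dcbbbdaccacccdcc$abbccb
  rot[7] = cbbbdaccacccdcc$abbccbd
  rot[8] = bbbdaccacccdcc$abbccbdc
  rot[9] = bbdaccacccdcc$abbccbdcb
  rot[10] = bdaccacccdcc$abbccbdcbb
  rot[11] = daccacccdcc$abbccbdcbbb
  rot[12] = accacccdcc$abbccbdcbbbd
  rot[13] = ccacccdcc$abbccbdcbbbda
  rot[14] = cacccdcc$abbccbdcbbbdac
  rot[15] = acccdcc$abbccbdcbbbdacc
  rot[16] = cccdcc$abbccbdcbbbdacca
  rot[17] = ccdcc$abbccbdcbbbdaccac
  rot[18] = cdcc$abbccbdcbbbdaccacc
  rot[19] = dcc$abbccbdcbbbdaccaccc
  rot[20] = cc$abbccbdcbbbdaccacccd
  rot[21] = c$abbccbdcbbbdaccacccdc
  rot[22] = $abbccbdcbbbdaccacccdcc
Sorted (with $ < everything):
  sorted[0] = $abbccbdcbbbdaccacccdcc
  sorted[1] = abbccbdcbbbdaccacccdcc$
  sorted[2] = accacccdcc$abbccbdcbbbd
  sorted[3] = acccdcc$abbccbdcbbbdacc
  sorted[4] = bbbdaccacccdcc$abbccbdc
  sorted[5] = bbccbdcbbbdaccacccdcc$a
  sorted[6] = bbdaccacccdcc$abbccbdcb
  sorted[7] = bccbdcbbbdaccacccdcc$ab
  sorted[8] = bdaccacccdcc$abbccbdcbb
  sorted[9] = bdcbbbdaccacccdcc$abbcc
  sorted[10] = c$abbccbdcbbbdaccacccdc
  sorted[11] = cacccdcc$abbccbdcbbbdac
  sorted[12] = cbbbdaccacccdcc$abbccbd
  sorted[13] = cbdcbbbdaccacccdcc$abbc
  sorted[14] = cc$abbccbdcbbbdaccacccd
  sorted[15] = ccacccdcc$abbccbdcbbbda
  sorted[16] = ccbdcbbbdaccacccdcc$abb
  sorted[17] = cccdcc$abbccbdcbbbdacca
  sorted[18] = ccdcc$abbccbdcbbbdaccac
  sorted[19] = cdcc$abbccbdcbbbdaccacc
  sorted[20] = daccacccdcc$abbccbdcbbb
  sorted[21] = dcbbbdaccacccdcc$abbccb
  sorted[22] = dcc$abbccbdcbbbdaccaccc
sorted[12] = cbbbdaccacccdcc$abbccbd

Answer: cbbbdaccacccdcc$abbccbd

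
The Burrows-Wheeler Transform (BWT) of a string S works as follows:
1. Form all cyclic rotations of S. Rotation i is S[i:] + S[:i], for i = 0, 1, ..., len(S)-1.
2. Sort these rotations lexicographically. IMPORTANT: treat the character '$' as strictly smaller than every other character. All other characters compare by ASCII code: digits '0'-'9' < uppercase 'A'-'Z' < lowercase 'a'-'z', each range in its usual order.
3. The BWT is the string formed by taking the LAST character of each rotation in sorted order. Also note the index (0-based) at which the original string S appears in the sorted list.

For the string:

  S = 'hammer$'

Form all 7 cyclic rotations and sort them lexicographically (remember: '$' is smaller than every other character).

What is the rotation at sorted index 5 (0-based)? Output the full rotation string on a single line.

Answer: mmer$ha

Derivation:
All 7 rotations (rotation i = S[i:]+S[:i]):
  rot[0] = hammer$
  rot[1] = ammer$h
  rot[2] = mmer$ha
  rot[3] = mer$ham
  rot[4] = er$hamm
  rot[5] = r$hamme
  rot[6] = $hammer
Sorted (with $ < everything):
  sorted[0] = $hammer
  sorted[1] = ammer$h
  sorted[2] = er$hamm
  sorted[3] = hammer$
  sorted[4] = mer$ham
  sorted[5] = mmer$ha
  sorted[6] = r$hamme
sorted[5] = mmer$ha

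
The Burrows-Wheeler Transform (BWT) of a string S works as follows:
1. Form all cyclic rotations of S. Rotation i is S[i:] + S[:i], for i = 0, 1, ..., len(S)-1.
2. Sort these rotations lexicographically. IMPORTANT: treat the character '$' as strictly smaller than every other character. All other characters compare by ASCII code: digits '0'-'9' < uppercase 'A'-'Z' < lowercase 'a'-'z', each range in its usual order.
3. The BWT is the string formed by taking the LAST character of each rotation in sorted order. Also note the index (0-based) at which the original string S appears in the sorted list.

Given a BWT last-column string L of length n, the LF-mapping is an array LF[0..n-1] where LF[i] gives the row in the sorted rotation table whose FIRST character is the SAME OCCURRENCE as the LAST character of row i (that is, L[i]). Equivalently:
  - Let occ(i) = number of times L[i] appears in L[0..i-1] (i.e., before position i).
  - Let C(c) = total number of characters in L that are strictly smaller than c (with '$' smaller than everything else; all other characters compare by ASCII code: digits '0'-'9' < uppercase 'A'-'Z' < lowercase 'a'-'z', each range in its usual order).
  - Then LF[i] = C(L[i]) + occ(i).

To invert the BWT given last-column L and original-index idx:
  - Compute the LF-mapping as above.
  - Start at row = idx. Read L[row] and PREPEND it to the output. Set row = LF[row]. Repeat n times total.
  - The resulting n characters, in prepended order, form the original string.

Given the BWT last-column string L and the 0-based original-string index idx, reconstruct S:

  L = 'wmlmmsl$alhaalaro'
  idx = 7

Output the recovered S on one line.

LF mapping: 16 10 6 11 12 15 7 0 1 8 5 2 3 9 4 14 13
Walk LF starting at row 7, prepending L[row]:
  step 1: row=7, L[7]='$', prepend. Next row=LF[7]=0
  step 2: row=0, L[0]='w', prepend. Next row=LF[0]=16
  step 3: row=16, L[16]='o', prepend. Next row=LF[16]=13
  step 4: row=13, L[13]='l', prepend. Next row=LF[13]=9
  step 5: row=9, L[9]='l', prepend. Next row=LF[9]=8
  step 6: row=8, L[8]='a', prepend. Next row=LF[8]=1
  step 7: row=1, L[1]='m', prepend. Next row=LF[1]=10
  step 8: row=10, L[10]='h', prepend. Next row=LF[10]=5
  step 9: row=5, L[5]='s', prepend. Next row=LF[5]=15
  step 10: row=15, L[15]='r', prepend. Next row=LF[15]=14
  step 11: row=14, L[14]='a', prepend. Next row=LF[14]=4
  step 12: row=4, L[4]='m', prepend. Next row=LF[4]=12
  step 13: row=12, L[12]='a', prepend. Next row=LF[12]=3
  step 14: row=3, L[3]='m', prepend. Next row=LF[3]=11
  step 15: row=11, L[11]='a', prepend. Next row=LF[11]=2
  step 16: row=2, L[2]='l', prepend. Next row=LF[2]=6
  step 17: row=6, L[6]='l', prepend. Next row=LF[6]=7
Reversed output: llamamarshmallow$

Answer: llamamarshmallow$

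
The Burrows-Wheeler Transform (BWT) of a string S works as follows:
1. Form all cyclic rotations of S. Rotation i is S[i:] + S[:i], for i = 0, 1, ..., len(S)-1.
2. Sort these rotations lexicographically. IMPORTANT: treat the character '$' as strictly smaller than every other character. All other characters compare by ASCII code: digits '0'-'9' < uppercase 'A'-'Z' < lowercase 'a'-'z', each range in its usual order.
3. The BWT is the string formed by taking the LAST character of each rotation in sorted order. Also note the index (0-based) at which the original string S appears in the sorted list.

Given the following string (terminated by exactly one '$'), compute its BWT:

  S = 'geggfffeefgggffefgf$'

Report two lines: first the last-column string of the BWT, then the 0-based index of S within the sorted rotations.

Answer: fffeggfffggee$fgggef
13

Derivation:
All 20 rotations (rotation i = S[i:]+S[:i]):
  rot[0] = geggfffeefgggffefgf$
  rot[1] = eggfffeefgggffefgf$g
  rot[2] = ggfffeefgggffefgf$ge
  rot[3] = gfffeefgggffefgf$geg
  rot[4] = fffeefgggffefgf$gegg
  rot[5] = ffeefgggffefgf$geggf
  rot[6] = feefgggffefgf$geggff
  rot[7] = eefgggffefgf$geggfff
  rot[8] = efgggffefgf$geggfffe
  rot[9] = fgggffefgf$geggfffee
  rot[10] = gggffefgf$geggfffeef
  rot[11] = ggffefgf$geggfffeefg
  rot[12] = gffefgf$geggfffeefgg
  rot[13] = ffefgf$geggfffeefggg
  rot[14] = fefgf$geggfffeefgggf
  rot[15] = efgf$geggfffeefgggff
  rot[16] = fgf$geggfffeefgggffe
  rot[17] = gf$geggfffeefgggffef
  rot[18] = f$geggfffeefgggffefg
  rot[19] = $geggfffeefgggffefgf
Sorted (with $ < everything):
  sorted[0] = $geggfffeefgggffefgf  (last char: 'f')
  sorted[1] = eefgggffefgf$geggfff  (last char: 'f')
  sorted[2] = efgf$geggfffeefgggff  (last char: 'f')
  sorted[3] = efgggffefgf$geggfffe  (last char: 'e')
  sorted[4] = eggfffeefgggffefgf$g  (last char: 'g')
  sorted[5] = f$geggfffeefgggffefg  (last char: 'g')
  sorted[6] = feefgggffefgf$geggff  (last char: 'f')
  sorted[7] = fefgf$geggfffeefgggf  (last char: 'f')
  sorted[8] = ffeefgggffefgf$geggf  (last char: 'f')
  sorted[9] = ffefgf$geggfffeefggg  (last char: 'g')
  sorted[10] = fffeefgggffefgf$gegg  (last char: 'g')
  sorted[11] = fgf$geggfffeefgggffe  (last char: 'e')
  sorted[12] = fgggffefgf$geggfffee  (last char: 'e')
  sorted[13] = geggfffeefgggffefgf$  (last char: '$')
  sorted[14] = gf$geggfffeefgggffef  (last char: 'f')
  sorted[15] = gffefgf$geggfffeefgg  (last char: 'g')
  sorted[16] = gfffeefgggffefgf$geg  (last char: 'g')
  sorted[17] = ggffefgf$geggfffeefg  (last char: 'g')
  sorted[18] = ggfffeefgggffefgf$ge  (last char: 'e')
  sorted[19] = gggffefgf$geggfffeef  (last char: 'f')
Last column: fffeggfffggee$fgggef
Original string S is at sorted index 13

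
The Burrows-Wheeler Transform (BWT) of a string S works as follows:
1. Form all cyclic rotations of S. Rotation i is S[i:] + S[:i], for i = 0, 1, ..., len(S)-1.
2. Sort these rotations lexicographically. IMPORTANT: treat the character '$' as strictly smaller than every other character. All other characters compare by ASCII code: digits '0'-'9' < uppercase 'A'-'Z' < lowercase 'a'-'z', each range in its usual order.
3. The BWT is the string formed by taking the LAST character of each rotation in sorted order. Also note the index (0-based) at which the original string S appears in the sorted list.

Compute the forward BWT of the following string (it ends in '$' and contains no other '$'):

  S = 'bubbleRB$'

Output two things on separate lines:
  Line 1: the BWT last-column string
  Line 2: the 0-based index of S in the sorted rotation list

Answer: BReub$lbb
5

Derivation:
All 9 rotations (rotation i = S[i:]+S[:i]):
  rot[0] = bubbleRB$
  rot[1] = ubbleRB$b
  rot[2] = bbleRB$bu
  rot[3] = bleRB$bub
  rot[4] = leRB$bubb
  rot[5] = eRB$bubbl
  rot[6] = RB$bubble
  rot[7] = B$bubbleR
  rot[8] = $bubbleRB
Sorted (with $ < everything):
  sorted[0] = $bubbleRB  (last char: 'B')
  sorted[1] = B$bubbleR  (last char: 'R')
  sorted[2] = RB$bubble  (last char: 'e')
  sorted[3] = bbleRB$bu  (last char: 'u')
  sorted[4] = bleRB$bub  (last char: 'b')
  sorted[5] = bubbleRB$  (last char: '$')
  sorted[6] = eRB$bubbl  (last char: 'l')
  sorted[7] = leRB$bubb  (last char: 'b')
  sorted[8] = ubbleRB$b  (last char: 'b')
Last column: BReub$lbb
Original string S is at sorted index 5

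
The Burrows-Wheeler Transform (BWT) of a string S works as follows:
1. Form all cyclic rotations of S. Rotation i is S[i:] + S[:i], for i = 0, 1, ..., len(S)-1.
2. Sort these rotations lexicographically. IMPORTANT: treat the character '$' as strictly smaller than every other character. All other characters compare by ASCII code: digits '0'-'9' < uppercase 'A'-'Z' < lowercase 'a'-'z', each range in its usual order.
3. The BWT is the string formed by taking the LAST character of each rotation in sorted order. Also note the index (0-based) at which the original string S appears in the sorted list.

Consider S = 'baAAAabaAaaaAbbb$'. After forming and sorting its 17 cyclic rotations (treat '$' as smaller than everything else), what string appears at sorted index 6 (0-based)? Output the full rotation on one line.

Answer: aAAAabaAaaaAbbb$b

Derivation:
All 17 rotations (rotation i = S[i:]+S[:i]):
  rot[0] = baAAAabaAaaaAbbb$
  rot[1] = aAAAabaAaaaAbbb$b
  rot[2] = AAAabaAaaaAbbb$ba
  rot[3] = AAabaAaaaAbbb$baA
  rot[4] = AabaAaaaAbbb$baAA
  rot[5] = abaAaaaAbbb$baAAA
  rot[6] = baAaaaAbbb$baAAAa
  rot[7] = aAaaaAbbb$baAAAab
  rot[8] = AaaaAbbb$baAAAaba
  rot[9] = aaaAbbb$baAAAabaA
  rot[10] = aaAbbb$baAAAabaAa
  rot[11] = aAbbb$baAAAabaAaa
  rot[12] = Abbb$baAAAabaAaaa
  rot[13] = bbb$baAAAabaAaaaA
  rot[14] = bb$baAAAabaAaaaAb
  rot[15] = b$baAAAabaAaaaAbb
  rot[16] = $baAAAabaAaaaAbbb
Sorted (with $ < everything):
  sorted[0] = $baAAAabaAaaaAbbb
  sorted[1] = AAAabaAaaaAbbb$ba
  sorted[2] = AAabaAaaaAbbb$baA
  sorted[3] = AaaaAbbb$baAAAaba
  sorted[4] = AabaAaaaAbbb$baAA
  sorted[5] = Abbb$baAAAabaAaaa
  sorted[6] = aAAAabaAaaaAbbb$b
  sorted[7] = aAaaaAbbb$baAAAab
  sorted[8] = aAbbb$baAAAabaAaa
  sorted[9] = aaAbbb$baAAAabaAa
  sorted[10] = aaaAbbb$baAAAabaA
  sorted[11] = abaAaaaAbbb$baAAA
  sorted[12] = b$baAAAabaAaaaAbb
  sorted[13] = baAAAabaAaaaAbbb$
  sorted[14] = baAaaaAbbb$baAAAa
  sorted[15] = bb$baAAAabaAaaaAb
  sorted[16] = bbb$baAAAabaAaaaA
sorted[6] = aAAAabaAaaaAbbb$b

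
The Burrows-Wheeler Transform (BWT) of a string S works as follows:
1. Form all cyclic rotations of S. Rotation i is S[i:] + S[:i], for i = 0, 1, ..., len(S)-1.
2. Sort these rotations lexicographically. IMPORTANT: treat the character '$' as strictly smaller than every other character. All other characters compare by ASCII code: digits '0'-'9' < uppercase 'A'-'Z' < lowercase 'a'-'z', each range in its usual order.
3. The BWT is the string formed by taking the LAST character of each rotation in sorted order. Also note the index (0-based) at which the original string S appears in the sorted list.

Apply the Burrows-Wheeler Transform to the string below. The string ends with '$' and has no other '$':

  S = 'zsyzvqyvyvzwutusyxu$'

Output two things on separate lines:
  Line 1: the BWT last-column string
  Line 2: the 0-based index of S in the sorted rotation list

Answer: uvuzuxtwzyyzyqvss$yv
17

Derivation:
All 20 rotations (rotation i = S[i:]+S[:i]):
  rot[0] = zsyzvqyvyvzwutusyxu$
  rot[1] = syzvqyvyvzwutusyxu$z
  rot[2] = yzvqyvyvzwutusyxu$zs
  rot[3] = zvqyvyvzwutusyxu$zsy
  rot[4] = vqyvyvzwutusyxu$zsyz
  rot[5] = qyvyvzwutusyxu$zsyzv
  rot[6] = yvyvzwutusyxu$zsyzvq
  rot[7] = vyvzwutusyxu$zsyzvqy
  rot[8] = yvzwutusyxu$zsyzvqyv
  rot[9] = vzwutusyxu$zsyzvqyvy
  rot[10] = zwutusyxu$zsyzvqyvyv
  rot[11] = wutusyxu$zsyzvqyvyvz
  rot[12] = utusyxu$zsyzvqyvyvzw
  rot[13] = tusyxu$zsyzvqyvyvzwu
  rot[14] = usyxu$zsyzvqyvyvzwut
  rot[15] = syxu$zsyzvqyvyvzwutu
  rot[16] = yxu$zsyzvqyvyvzwutus
  rot[17] = xu$zsyzvqyvyvzwutusy
  rot[18] = u$zsyzvqyvyvzwutusyx
  rot[19] = $zsyzvqyvyvzwutusyxu
Sorted (with $ < everything):
  sorted[0] = $zsyzvqyvyvzwutusyxu  (last char: 'u')
  sorted[1] = qyvyvzwutusyxu$zsyzv  (last char: 'v')
  sorted[2] = syxu$zsyzvqyvyvzwutu  (last char: 'u')
  sorted[3] = syzvqyvyvzwutusyxu$z  (last char: 'z')
  sorted[4] = tusyxu$zsyzvqyvyvzwu  (last char: 'u')
  sorted[5] = u$zsyzvqyvyvzwutusyx  (last char: 'x')
  sorted[6] = usyxu$zsyzvqyvyvzwut  (last char: 't')
  sorted[7] = utusyxu$zsyzvqyvyvzw  (last char: 'w')
  sorted[8] = vqyvyvzwutusyxu$zsyz  (last char: 'z')
  sorted[9] = vyvzwutusyxu$zsyzvqy  (last char: 'y')
  sorted[10] = vzwutusyxu$zsyzvqyvy  (last char: 'y')
  sorted[11] = wutusyxu$zsyzvqyvyvz  (last char: 'z')
  sorted[12] = xu$zsyzvqyvyvzwutusy  (last char: 'y')
  sorted[13] = yvyvzwutusyxu$zsyzvq  (last char: 'q')
  sorted[14] = yvzwutusyxu$zsyzvqyv  (last char: 'v')
  sorted[15] = yxu$zsyzvqyvyvzwutus  (last char: 's')
  sorted[16] = yzvqyvyvzwutusyxu$zs  (last char: 's')
  sorted[17] = zsyzvqyvyvzwutusyxu$  (last char: '$')
  sorted[18] = zvqyvyvzwutusyxu$zsy  (last char: 'y')
  sorted[19] = zwutusyxu$zsyzvqyvyv  (last char: 'v')
Last column: uvuzuxtwzyyzyqvss$yv
Original string S is at sorted index 17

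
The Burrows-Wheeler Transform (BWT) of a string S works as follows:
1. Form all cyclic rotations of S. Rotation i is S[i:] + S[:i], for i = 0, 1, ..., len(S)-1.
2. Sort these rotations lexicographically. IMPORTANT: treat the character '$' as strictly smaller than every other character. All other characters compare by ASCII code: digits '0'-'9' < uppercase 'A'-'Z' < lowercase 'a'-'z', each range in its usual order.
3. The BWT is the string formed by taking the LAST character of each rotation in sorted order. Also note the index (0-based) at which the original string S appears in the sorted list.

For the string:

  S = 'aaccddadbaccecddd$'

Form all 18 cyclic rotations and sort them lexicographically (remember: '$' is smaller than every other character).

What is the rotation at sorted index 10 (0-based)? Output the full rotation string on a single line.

Answer: cecddd$aaccddadbac

Derivation:
All 18 rotations (rotation i = S[i:]+S[:i]):
  rot[0] = aaccddadbaccecddd$
  rot[1] = accddadbaccecddd$a
  rot[2] = ccddadbaccecddd$aa
  rot[3] = cddadbaccecddd$aac
  rot[4] = ddadbaccecddd$aacc
  rot[5] = dadbaccecddd$aaccd
  rot[6] = adbaccecddd$aaccdd
  rot[7] = dbaccecddd$aaccdda
  rot[8] = baccecddd$aaccddad
  rot[9] = accecddd$aaccddadb
  rot[10] = ccecddd$aaccddadba
  rot[11] = cecddd$aaccddadbac
  rot[12] = ecddd$aaccddadbacc
  rot[13] = cddd$aaccddadbacce
  rot[14] = ddd$aaccddadbaccec
  rot[15] = dd$aaccddadbaccecd
  rot[16] = d$aaccddadbaccecdd
  rot[17] = $aaccddadbaccecddd
Sorted (with $ < everything):
  sorted[0] = $aaccddadbaccecddd
  sorted[1] = aaccddadbaccecddd$
  sorted[2] = accddadbaccecddd$a
  sorted[3] = accecddd$aaccddadb
  sorted[4] = adbaccecddd$aaccdd
  sorted[5] = baccecddd$aaccddad
  sorted[6] = ccddadbaccecddd$aa
  sorted[7] = ccecddd$aaccddadba
  sorted[8] = cddadbaccecddd$aac
  sorted[9] = cddd$aaccddadbacce
  sorted[10] = cecddd$aaccddadbac
  sorted[11] = d$aaccddadbaccecdd
  sorted[12] = dadbaccecddd$aaccd
  sorted[13] = dbaccecddd$aaccdda
  sorted[14] = dd$aaccddadbaccecd
  sorted[15] = ddadbaccecddd$aacc
  sorted[16] = ddd$aaccddadbaccec
  sorted[17] = ecddd$aaccddadbacc
sorted[10] = cecddd$aaccddadbac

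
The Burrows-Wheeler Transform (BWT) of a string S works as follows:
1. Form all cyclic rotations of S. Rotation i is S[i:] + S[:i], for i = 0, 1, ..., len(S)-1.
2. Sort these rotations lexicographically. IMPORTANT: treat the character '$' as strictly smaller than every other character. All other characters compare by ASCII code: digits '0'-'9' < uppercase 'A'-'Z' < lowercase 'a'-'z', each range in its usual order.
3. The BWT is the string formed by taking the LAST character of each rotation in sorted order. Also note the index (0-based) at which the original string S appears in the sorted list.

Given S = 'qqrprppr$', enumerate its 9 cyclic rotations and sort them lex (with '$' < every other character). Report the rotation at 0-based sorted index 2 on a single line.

All 9 rotations (rotation i = S[i:]+S[:i]):
  rot[0] = qqrprppr$
  rot[1] = qrprppr$q
  rot[2] = rprppr$qq
  rot[3] = prppr$qqr
  rot[4] = rppr$qqrp
  rot[5] = ppr$qqrpr
  rot[6] = pr$qqrprp
  rot[7] = r$qqrprpp
  rot[8] = $qqrprppr
Sorted (with $ < everything):
  sorted[0] = $qqrprppr
  sorted[1] = ppr$qqrpr
  sorted[2] = pr$qqrprp
  sorted[3] = prppr$qqr
  sorted[4] = qqrprppr$
  sorted[5] = qrprppr$q
  sorted[6] = r$qqrprpp
  sorted[7] = rppr$qqrp
  sorted[8] = rprppr$qq
sorted[2] = pr$qqrprp

Answer: pr$qqrprp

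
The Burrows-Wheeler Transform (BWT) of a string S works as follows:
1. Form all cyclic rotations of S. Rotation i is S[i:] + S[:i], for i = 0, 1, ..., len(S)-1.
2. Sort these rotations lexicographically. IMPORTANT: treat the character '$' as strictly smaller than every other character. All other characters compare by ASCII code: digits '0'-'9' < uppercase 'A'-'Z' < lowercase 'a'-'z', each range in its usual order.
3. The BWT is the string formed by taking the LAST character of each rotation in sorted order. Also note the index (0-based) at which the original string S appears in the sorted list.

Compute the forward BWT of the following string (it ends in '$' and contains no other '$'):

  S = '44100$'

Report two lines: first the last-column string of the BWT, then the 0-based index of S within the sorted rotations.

Answer: 00144$
5

Derivation:
All 6 rotations (rotation i = S[i:]+S[:i]):
  rot[0] = 44100$
  rot[1] = 4100$4
  rot[2] = 100$44
  rot[3] = 00$441
  rot[4] = 0$4410
  rot[5] = $44100
Sorted (with $ < everything):
  sorted[0] = $44100  (last char: '0')
  sorted[1] = 0$4410  (last char: '0')
  sorted[2] = 00$441  (last char: '1')
  sorted[3] = 100$44  (last char: '4')
  sorted[4] = 4100$4  (last char: '4')
  sorted[5] = 44100$  (last char: '$')
Last column: 00144$
Original string S is at sorted index 5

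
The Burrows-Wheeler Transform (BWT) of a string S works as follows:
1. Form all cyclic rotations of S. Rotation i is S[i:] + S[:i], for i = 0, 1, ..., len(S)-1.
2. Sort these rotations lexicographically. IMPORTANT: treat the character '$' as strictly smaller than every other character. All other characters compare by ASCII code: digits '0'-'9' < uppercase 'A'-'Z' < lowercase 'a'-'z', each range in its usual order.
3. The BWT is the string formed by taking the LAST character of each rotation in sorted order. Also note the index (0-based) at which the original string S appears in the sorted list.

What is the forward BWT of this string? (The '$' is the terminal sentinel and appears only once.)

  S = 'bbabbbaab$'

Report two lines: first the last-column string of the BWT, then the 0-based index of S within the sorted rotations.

Answer: bbababbb$a
8

Derivation:
All 10 rotations (rotation i = S[i:]+S[:i]):
  rot[0] = bbabbbaab$
  rot[1] = babbbaab$b
  rot[2] = abbbaab$bb
  rot[3] = bbbaab$bba
  rot[4] = bbaab$bbab
  rot[5] = baab$bbabb
  rot[6] = aab$bbabbb
  rot[7] = ab$bbabbba
  rot[8] = b$bbabbbaa
  rot[9] = $bbabbbaab
Sorted (with $ < everything):
  sorted[0] = $bbabbbaab  (last char: 'b')
  sorted[1] = aab$bbabbb  (last char: 'b')
  sorted[2] = ab$bbabbba  (last char: 'a')
  sorted[3] = abbbaab$bb  (last char: 'b')
  sorted[4] = b$bbabbbaa  (last char: 'a')
  sorted[5] = baab$bbabb  (last char: 'b')
  sorted[6] = babbbaab$b  (last char: 'b')
  sorted[7] = bbaab$bbab  (last char: 'b')
  sorted[8] = bbabbbaab$  (last char: '$')
  sorted[9] = bbbaab$bba  (last char: 'a')
Last column: bbababbb$a
Original string S is at sorted index 8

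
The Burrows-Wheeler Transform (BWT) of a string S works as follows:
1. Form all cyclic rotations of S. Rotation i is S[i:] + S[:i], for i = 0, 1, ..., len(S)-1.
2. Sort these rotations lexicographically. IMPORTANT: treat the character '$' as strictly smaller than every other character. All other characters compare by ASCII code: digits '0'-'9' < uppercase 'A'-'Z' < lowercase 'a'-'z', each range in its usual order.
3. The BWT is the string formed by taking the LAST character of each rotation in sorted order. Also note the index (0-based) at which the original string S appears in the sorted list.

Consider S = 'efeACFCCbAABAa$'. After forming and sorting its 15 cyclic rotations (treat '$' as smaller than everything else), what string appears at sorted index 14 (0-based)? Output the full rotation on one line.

Answer: feACFCCbAABAa$e

Derivation:
All 15 rotations (rotation i = S[i:]+S[:i]):
  rot[0] = efeACFCCbAABAa$
  rot[1] = feACFCCbAABAa$e
  rot[2] = eACFCCbAABAa$ef
  rot[3] = ACFCCbAABAa$efe
  rot[4] = CFCCbAABAa$efeA
  rot[5] = FCCbAABAa$efeAC
  rot[6] = CCbAABAa$efeACF
  rot[7] = CbAABAa$efeACFC
  rot[8] = bAABAa$efeACFCC
  rot[9] = AABAa$efeACFCCb
  rot[10] = ABAa$efeACFCCbA
  rot[11] = BAa$efeACFCCbAA
  rot[12] = Aa$efeACFCCbAAB
  rot[13] = a$efeACFCCbAABA
  rot[14] = $efeACFCCbAABAa
Sorted (with $ < everything):
  sorted[0] = $efeACFCCbAABAa
  sorted[1] = AABAa$efeACFCCb
  sorted[2] = ABAa$efeACFCCbA
  sorted[3] = ACFCCbAABAa$efe
  sorted[4] = Aa$efeACFCCbAAB
  sorted[5] = BAa$efeACFCCbAA
  sorted[6] = CCbAABAa$efeACF
  sorted[7] = CFCCbAABAa$efeA
  sorted[8] = CbAABAa$efeACFC
  sorted[9] = FCCbAABAa$efeAC
  sorted[10] = a$efeACFCCbAABA
  sorted[11] = bAABAa$efeACFCC
  sorted[12] = eACFCCbAABAa$ef
  sorted[13] = efeACFCCbAABAa$
  sorted[14] = feACFCCbAABAa$e
sorted[14] = feACFCCbAABAa$e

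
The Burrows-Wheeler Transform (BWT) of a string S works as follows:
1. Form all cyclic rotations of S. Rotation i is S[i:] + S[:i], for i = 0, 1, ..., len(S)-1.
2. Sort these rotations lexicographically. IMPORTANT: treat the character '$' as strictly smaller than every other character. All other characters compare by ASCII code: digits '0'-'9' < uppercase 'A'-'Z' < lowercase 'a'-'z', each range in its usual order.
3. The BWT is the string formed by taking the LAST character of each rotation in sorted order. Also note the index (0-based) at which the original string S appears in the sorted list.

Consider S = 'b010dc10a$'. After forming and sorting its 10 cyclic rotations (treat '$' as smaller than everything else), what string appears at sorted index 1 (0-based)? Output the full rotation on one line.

Answer: 010dc10a$b

Derivation:
All 10 rotations (rotation i = S[i:]+S[:i]):
  rot[0] = b010dc10a$
  rot[1] = 010dc10a$b
  rot[2] = 10dc10a$b0
  rot[3] = 0dc10a$b01
  rot[4] = dc10a$b010
  rot[5] = c10a$b010d
  rot[6] = 10a$b010dc
  rot[7] = 0a$b010dc1
  rot[8] = a$b010dc10
  rot[9] = $b010dc10a
Sorted (with $ < everything):
  sorted[0] = $b010dc10a
  sorted[1] = 010dc10a$b
  sorted[2] = 0a$b010dc1
  sorted[3] = 0dc10a$b01
  sorted[4] = 10a$b010dc
  sorted[5] = 10dc10a$b0
  sorted[6] = a$b010dc10
  sorted[7] = b010dc10a$
  sorted[8] = c10a$b010d
  sorted[9] = dc10a$b010
sorted[1] = 010dc10a$b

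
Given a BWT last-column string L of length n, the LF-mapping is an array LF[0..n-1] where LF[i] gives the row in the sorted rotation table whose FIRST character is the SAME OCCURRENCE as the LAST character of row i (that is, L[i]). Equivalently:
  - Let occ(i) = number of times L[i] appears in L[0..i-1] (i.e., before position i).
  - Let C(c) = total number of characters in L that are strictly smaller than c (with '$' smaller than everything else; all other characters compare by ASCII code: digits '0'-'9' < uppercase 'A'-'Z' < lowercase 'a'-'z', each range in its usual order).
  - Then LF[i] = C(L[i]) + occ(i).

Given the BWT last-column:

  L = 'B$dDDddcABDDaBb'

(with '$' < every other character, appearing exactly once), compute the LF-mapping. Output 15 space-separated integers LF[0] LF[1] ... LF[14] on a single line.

Answer: 2 0 12 5 6 13 14 11 1 3 7 8 9 4 10

Derivation:
Char counts: '$':1, 'A':1, 'B':3, 'D':4, 'a':1, 'b':1, 'c':1, 'd':3
C (first-col start): C('$')=0, C('A')=1, C('B')=2, C('D')=5, C('a')=9, C('b')=10, C('c')=11, C('d')=12
L[0]='B': occ=0, LF[0]=C('B')+0=2+0=2
L[1]='$': occ=0, LF[1]=C('$')+0=0+0=0
L[2]='d': occ=0, LF[2]=C('d')+0=12+0=12
L[3]='D': occ=0, LF[3]=C('D')+0=5+0=5
L[4]='D': occ=1, LF[4]=C('D')+1=5+1=6
L[5]='d': occ=1, LF[5]=C('d')+1=12+1=13
L[6]='d': occ=2, LF[6]=C('d')+2=12+2=14
L[7]='c': occ=0, LF[7]=C('c')+0=11+0=11
L[8]='A': occ=0, LF[8]=C('A')+0=1+0=1
L[9]='B': occ=1, LF[9]=C('B')+1=2+1=3
L[10]='D': occ=2, LF[10]=C('D')+2=5+2=7
L[11]='D': occ=3, LF[11]=C('D')+3=5+3=8
L[12]='a': occ=0, LF[12]=C('a')+0=9+0=9
L[13]='B': occ=2, LF[13]=C('B')+2=2+2=4
L[14]='b': occ=0, LF[14]=C('b')+0=10+0=10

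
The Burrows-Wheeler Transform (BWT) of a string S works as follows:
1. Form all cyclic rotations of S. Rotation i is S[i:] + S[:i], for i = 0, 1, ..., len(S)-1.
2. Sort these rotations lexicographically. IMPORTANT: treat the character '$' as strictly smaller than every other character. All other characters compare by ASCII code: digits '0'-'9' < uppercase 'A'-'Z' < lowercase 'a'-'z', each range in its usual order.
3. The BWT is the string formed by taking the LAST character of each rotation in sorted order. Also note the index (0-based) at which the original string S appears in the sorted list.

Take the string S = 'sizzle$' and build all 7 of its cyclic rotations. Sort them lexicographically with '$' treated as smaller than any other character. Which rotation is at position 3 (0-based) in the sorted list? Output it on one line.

Answer: le$sizz

Derivation:
All 7 rotations (rotation i = S[i:]+S[:i]):
  rot[0] = sizzle$
  rot[1] = izzle$s
  rot[2] = zzle$si
  rot[3] = zle$siz
  rot[4] = le$sizz
  rot[5] = e$sizzl
  rot[6] = $sizzle
Sorted (with $ < everything):
  sorted[0] = $sizzle
  sorted[1] = e$sizzl
  sorted[2] = izzle$s
  sorted[3] = le$sizz
  sorted[4] = sizzle$
  sorted[5] = zle$siz
  sorted[6] = zzle$si
sorted[3] = le$sizz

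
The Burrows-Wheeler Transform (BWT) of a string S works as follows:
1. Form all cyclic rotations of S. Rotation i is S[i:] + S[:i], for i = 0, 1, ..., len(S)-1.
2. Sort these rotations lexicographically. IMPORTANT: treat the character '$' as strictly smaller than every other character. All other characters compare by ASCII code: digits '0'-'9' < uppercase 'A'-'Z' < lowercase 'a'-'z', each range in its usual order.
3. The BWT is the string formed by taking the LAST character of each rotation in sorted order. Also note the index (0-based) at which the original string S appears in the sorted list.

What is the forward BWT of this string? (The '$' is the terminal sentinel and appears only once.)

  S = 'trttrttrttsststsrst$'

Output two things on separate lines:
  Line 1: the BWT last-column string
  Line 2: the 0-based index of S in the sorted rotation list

Answer: tstttttrtss$ttstsrrr
11

Derivation:
All 20 rotations (rotation i = S[i:]+S[:i]):
  rot[0] = trttrttrttsststsrst$
  rot[1] = rttrttrttsststsrst$t
  rot[2] = ttrttrttsststsrst$tr
  rot[3] = trttrttsststsrst$trt
  rot[4] = rttrttsststsrst$trtt
  rot[5] = ttrttsststsrst$trttr
  rot[6] = trttsststsrst$trttrt
  rot[7] = rttsststsrst$trttrtt
  rot[8] = ttsststsrst$trttrttr
  rot[9] = tsststsrst$trttrttrt
  rot[10] = sststsrst$trttrttrtt
  rot[11] = ststsrst$trttrttrtts
  rot[12] = tstsrst$trttrttrttss
  rot[13] = stsrst$trttrttrttsst
  rot[14] = tsrst$trttrttrttssts
  rot[15] = srst$trttrttrttsstst
  rot[16] = rst$trttrttrttsststs
  rot[17] = st$trttrttrttsststsr
  rot[18] = t$trttrttrttsststsrs
  rot[19] = $trttrttrttsststsrst
Sorted (with $ < everything):
  sorted[0] = $trttrttrttsststsrst  (last char: 't')
  sorted[1] = rst$trttrttrttsststs  (last char: 's')
  sorted[2] = rttrttrttsststsrst$t  (last char: 't')
  sorted[3] = rttrttsststsrst$trtt  (last char: 't')
  sorted[4] = rttsststsrst$trttrtt  (last char: 't')
  sorted[5] = srst$trttrttrttsstst  (last char: 't')
  sorted[6] = sststsrst$trttrttrtt  (last char: 't')
  sorted[7] = st$trttrttrttsststsr  (last char: 'r')
  sorted[8] = stsrst$trttrttrttsst  (last char: 't')
  sorted[9] = ststsrst$trttrttrtts  (last char: 's')
  sorted[10] = t$trttrttrttsststsrs  (last char: 's')
  sorted[11] = trttrttrttsststsrst$  (last char: '$')
  sorted[12] = trttrttsststsrst$trt  (last char: 't')
  sorted[13] = trttsststsrst$trttrt  (last char: 't')
  sorted[14] = tsrst$trttrttrttssts  (last char: 's')
  sorted[15] = tsststsrst$trttrttrt  (last char: 't')
  sorted[16] = tstsrst$trttrttrttss  (last char: 's')
  sorted[17] = ttrttrttsststsrst$tr  (last char: 'r')
  sorted[18] = ttrttsststsrst$trttr  (last char: 'r')
  sorted[19] = ttsststsrst$trttrttr  (last char: 'r')
Last column: tstttttrtss$ttstsrrr
Original string S is at sorted index 11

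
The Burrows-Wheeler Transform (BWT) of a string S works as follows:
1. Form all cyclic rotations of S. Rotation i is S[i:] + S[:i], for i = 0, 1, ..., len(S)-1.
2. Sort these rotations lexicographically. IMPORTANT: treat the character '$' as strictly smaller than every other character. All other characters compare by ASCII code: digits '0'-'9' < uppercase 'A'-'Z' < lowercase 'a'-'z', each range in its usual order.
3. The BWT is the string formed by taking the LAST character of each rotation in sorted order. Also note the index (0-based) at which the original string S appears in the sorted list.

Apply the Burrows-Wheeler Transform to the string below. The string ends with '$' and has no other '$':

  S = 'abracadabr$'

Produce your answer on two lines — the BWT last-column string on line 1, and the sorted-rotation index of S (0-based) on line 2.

All 11 rotations (rotation i = S[i:]+S[:i]):
  rot[0] = abracadabr$
  rot[1] = bracadabr$a
  rot[2] = racadabr$ab
  rot[3] = acadabr$abr
  rot[4] = cadabr$abra
  rot[5] = adabr$abrac
  rot[6] = dabr$abraca
  rot[7] = abr$abracad
  rot[8] = br$abracada
  rot[9] = r$abracadab
  rot[10] = $abracadabr
Sorted (with $ < everything):
  sorted[0] = $abracadabr  (last char: 'r')
  sorted[1] = abr$abracad  (last char: 'd')
  sorted[2] = abracadabr$  (last char: '$')
  sorted[3] = acadabr$abr  (last char: 'r')
  sorted[4] = adabr$abrac  (last char: 'c')
  sorted[5] = br$abracada  (last char: 'a')
  sorted[6] = bracadabr$a  (last char: 'a')
  sorted[7] = cadabr$abra  (last char: 'a')
  sorted[8] = dabr$abraca  (last char: 'a')
  sorted[9] = r$abracadab  (last char: 'b')
  sorted[10] = racadabr$ab  (last char: 'b')
Last column: rd$rcaaaabb
Original string S is at sorted index 2

Answer: rd$rcaaaabb
2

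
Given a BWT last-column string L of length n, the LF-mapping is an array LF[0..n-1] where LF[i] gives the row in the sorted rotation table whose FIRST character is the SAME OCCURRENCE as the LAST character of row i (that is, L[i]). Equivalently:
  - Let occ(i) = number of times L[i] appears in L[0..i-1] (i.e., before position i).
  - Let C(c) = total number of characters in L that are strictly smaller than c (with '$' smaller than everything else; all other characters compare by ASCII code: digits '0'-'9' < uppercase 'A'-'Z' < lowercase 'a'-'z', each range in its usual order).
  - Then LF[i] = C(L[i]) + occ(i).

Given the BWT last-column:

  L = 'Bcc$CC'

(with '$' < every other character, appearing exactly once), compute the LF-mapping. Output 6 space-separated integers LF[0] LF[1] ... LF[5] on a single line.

Answer: 1 4 5 0 2 3

Derivation:
Char counts: '$':1, 'B':1, 'C':2, 'c':2
C (first-col start): C('$')=0, C('B')=1, C('C')=2, C('c')=4
L[0]='B': occ=0, LF[0]=C('B')+0=1+0=1
L[1]='c': occ=0, LF[1]=C('c')+0=4+0=4
L[2]='c': occ=1, LF[2]=C('c')+1=4+1=5
L[3]='$': occ=0, LF[3]=C('$')+0=0+0=0
L[4]='C': occ=0, LF[4]=C('C')+0=2+0=2
L[5]='C': occ=1, LF[5]=C('C')+1=2+1=3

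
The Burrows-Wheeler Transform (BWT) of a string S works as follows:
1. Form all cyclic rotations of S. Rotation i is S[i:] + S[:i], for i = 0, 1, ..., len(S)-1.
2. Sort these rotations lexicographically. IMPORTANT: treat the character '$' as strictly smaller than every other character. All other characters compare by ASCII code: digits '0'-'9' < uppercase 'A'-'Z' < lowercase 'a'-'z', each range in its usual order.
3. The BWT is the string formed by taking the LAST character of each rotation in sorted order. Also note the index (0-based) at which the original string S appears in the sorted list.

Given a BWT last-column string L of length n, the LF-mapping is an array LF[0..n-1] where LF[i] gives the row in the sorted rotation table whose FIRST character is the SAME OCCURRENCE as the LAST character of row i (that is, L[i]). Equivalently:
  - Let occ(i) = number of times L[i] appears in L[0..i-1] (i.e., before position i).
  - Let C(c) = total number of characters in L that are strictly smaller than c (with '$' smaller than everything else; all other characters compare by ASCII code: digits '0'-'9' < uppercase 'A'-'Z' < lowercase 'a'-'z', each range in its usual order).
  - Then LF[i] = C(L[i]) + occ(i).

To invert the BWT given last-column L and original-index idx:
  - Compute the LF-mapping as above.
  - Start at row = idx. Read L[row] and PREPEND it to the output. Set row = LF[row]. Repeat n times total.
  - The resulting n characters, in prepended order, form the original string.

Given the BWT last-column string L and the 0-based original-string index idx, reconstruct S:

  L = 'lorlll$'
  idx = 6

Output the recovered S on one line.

LF mapping: 1 5 6 2 3 4 0
Walk LF starting at row 6, prepending L[row]:
  step 1: row=6, L[6]='$', prepend. Next row=LF[6]=0
  step 2: row=0, L[0]='l', prepend. Next row=LF[0]=1
  step 3: row=1, L[1]='o', prepend. Next row=LF[1]=5
  step 4: row=5, L[5]='l', prepend. Next row=LF[5]=4
  step 5: row=4, L[4]='l', prepend. Next row=LF[4]=3
  step 6: row=3, L[3]='l', prepend. Next row=LF[3]=2
  step 7: row=2, L[2]='r', prepend. Next row=LF[2]=6
Reversed output: rlllol$

Answer: rlllol$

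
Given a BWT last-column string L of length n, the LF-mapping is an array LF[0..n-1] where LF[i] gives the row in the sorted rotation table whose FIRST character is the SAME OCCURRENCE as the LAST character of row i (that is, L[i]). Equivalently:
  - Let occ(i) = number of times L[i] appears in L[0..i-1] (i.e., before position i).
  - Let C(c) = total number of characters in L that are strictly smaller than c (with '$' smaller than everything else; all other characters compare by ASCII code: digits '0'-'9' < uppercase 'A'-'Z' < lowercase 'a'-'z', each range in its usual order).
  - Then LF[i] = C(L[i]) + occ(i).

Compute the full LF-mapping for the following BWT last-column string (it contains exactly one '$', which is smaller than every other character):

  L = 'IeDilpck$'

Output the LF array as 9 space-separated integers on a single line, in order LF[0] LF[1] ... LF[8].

Char counts: '$':1, 'D':1, 'I':1, 'c':1, 'e':1, 'i':1, 'k':1, 'l':1, 'p':1
C (first-col start): C('$')=0, C('D')=1, C('I')=2, C('c')=3, C('e')=4, C('i')=5, C('k')=6, C('l')=7, C('p')=8
L[0]='I': occ=0, LF[0]=C('I')+0=2+0=2
L[1]='e': occ=0, LF[1]=C('e')+0=4+0=4
L[2]='D': occ=0, LF[2]=C('D')+0=1+0=1
L[3]='i': occ=0, LF[3]=C('i')+0=5+0=5
L[4]='l': occ=0, LF[4]=C('l')+0=7+0=7
L[5]='p': occ=0, LF[5]=C('p')+0=8+0=8
L[6]='c': occ=0, LF[6]=C('c')+0=3+0=3
L[7]='k': occ=0, LF[7]=C('k')+0=6+0=6
L[8]='$': occ=0, LF[8]=C('$')+0=0+0=0

Answer: 2 4 1 5 7 8 3 6 0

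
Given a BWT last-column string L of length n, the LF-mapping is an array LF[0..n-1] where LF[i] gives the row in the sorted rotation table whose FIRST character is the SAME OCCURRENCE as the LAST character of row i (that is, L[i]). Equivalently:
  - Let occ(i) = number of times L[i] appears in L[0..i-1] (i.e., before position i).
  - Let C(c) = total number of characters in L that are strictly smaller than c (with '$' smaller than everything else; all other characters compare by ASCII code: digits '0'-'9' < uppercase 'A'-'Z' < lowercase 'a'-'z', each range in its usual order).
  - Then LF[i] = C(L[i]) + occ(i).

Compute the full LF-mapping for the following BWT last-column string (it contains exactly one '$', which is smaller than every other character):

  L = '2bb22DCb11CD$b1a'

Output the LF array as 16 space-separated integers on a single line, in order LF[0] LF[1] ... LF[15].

Char counts: '$':1, '1':3, '2':3, 'C':2, 'D':2, 'a':1, 'b':4
C (first-col start): C('$')=0, C('1')=1, C('2')=4, C('C')=7, C('D')=9, C('a')=11, C('b')=12
L[0]='2': occ=0, LF[0]=C('2')+0=4+0=4
L[1]='b': occ=0, LF[1]=C('b')+0=12+0=12
L[2]='b': occ=1, LF[2]=C('b')+1=12+1=13
L[3]='2': occ=1, LF[3]=C('2')+1=4+1=5
L[4]='2': occ=2, LF[4]=C('2')+2=4+2=6
L[5]='D': occ=0, LF[5]=C('D')+0=9+0=9
L[6]='C': occ=0, LF[6]=C('C')+0=7+0=7
L[7]='b': occ=2, LF[7]=C('b')+2=12+2=14
L[8]='1': occ=0, LF[8]=C('1')+0=1+0=1
L[9]='1': occ=1, LF[9]=C('1')+1=1+1=2
L[10]='C': occ=1, LF[10]=C('C')+1=7+1=8
L[11]='D': occ=1, LF[11]=C('D')+1=9+1=10
L[12]='$': occ=0, LF[12]=C('$')+0=0+0=0
L[13]='b': occ=3, LF[13]=C('b')+3=12+3=15
L[14]='1': occ=2, LF[14]=C('1')+2=1+2=3
L[15]='a': occ=0, LF[15]=C('a')+0=11+0=11

Answer: 4 12 13 5 6 9 7 14 1 2 8 10 0 15 3 11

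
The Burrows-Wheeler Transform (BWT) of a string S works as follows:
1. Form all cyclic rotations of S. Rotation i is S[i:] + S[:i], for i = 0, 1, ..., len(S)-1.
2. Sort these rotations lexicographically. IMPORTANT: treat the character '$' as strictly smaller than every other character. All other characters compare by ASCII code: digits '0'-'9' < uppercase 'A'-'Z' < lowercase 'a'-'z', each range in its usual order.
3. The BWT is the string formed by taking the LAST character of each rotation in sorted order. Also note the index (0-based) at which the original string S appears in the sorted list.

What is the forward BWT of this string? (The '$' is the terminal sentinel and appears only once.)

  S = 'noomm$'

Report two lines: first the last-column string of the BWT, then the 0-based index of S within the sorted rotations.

Answer: mmo$on
3

Derivation:
All 6 rotations (rotation i = S[i:]+S[:i]):
  rot[0] = noomm$
  rot[1] = oomm$n
  rot[2] = omm$no
  rot[3] = mm$noo
  rot[4] = m$noom
  rot[5] = $noomm
Sorted (with $ < everything):
  sorted[0] = $noomm  (last char: 'm')
  sorted[1] = m$noom  (last char: 'm')
  sorted[2] = mm$noo  (last char: 'o')
  sorted[3] = noomm$  (last char: '$')
  sorted[4] = omm$no  (last char: 'o')
  sorted[5] = oomm$n  (last char: 'n')
Last column: mmo$on
Original string S is at sorted index 3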